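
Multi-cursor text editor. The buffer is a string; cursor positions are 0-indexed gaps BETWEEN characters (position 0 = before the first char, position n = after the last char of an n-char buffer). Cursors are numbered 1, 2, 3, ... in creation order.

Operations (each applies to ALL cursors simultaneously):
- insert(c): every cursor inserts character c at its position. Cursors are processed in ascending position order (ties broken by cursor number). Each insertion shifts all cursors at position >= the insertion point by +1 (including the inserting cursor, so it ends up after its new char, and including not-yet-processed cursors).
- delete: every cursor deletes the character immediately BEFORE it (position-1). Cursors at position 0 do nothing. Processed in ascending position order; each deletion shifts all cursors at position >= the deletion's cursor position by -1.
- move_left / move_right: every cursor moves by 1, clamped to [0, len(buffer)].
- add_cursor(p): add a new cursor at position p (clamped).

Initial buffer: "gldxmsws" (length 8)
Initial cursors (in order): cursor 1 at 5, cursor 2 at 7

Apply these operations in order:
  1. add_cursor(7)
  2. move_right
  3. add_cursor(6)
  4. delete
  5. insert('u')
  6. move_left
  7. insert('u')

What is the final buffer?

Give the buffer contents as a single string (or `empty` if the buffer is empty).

Answer: gldxuuuuuuuu

Derivation:
After op 1 (add_cursor(7)): buffer="gldxmsws" (len 8), cursors c1@5 c2@7 c3@7, authorship ........
After op 2 (move_right): buffer="gldxmsws" (len 8), cursors c1@6 c2@8 c3@8, authorship ........
After op 3 (add_cursor(6)): buffer="gldxmsws" (len 8), cursors c1@6 c4@6 c2@8 c3@8, authorship ........
After op 4 (delete): buffer="gldx" (len 4), cursors c1@4 c2@4 c3@4 c4@4, authorship ....
After op 5 (insert('u')): buffer="gldxuuuu" (len 8), cursors c1@8 c2@8 c3@8 c4@8, authorship ....1234
After op 6 (move_left): buffer="gldxuuuu" (len 8), cursors c1@7 c2@7 c3@7 c4@7, authorship ....1234
After op 7 (insert('u')): buffer="gldxuuuuuuuu" (len 12), cursors c1@11 c2@11 c3@11 c4@11, authorship ....12312344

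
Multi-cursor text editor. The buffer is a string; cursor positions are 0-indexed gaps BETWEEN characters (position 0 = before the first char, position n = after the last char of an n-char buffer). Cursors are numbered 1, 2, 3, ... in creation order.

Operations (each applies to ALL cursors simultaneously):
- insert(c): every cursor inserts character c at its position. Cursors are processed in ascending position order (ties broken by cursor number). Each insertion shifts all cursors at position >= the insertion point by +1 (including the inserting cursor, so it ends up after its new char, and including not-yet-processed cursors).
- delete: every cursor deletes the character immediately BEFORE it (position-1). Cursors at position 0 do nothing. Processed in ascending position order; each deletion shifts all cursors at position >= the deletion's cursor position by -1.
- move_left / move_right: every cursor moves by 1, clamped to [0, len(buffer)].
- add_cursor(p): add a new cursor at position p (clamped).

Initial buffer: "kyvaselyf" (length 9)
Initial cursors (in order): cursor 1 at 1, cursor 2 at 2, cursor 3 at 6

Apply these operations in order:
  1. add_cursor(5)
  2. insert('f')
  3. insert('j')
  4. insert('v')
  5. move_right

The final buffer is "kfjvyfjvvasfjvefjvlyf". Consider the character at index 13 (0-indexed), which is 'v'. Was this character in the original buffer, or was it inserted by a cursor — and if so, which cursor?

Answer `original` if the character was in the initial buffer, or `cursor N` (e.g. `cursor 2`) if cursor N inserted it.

Answer: cursor 4

Derivation:
After op 1 (add_cursor(5)): buffer="kyvaselyf" (len 9), cursors c1@1 c2@2 c4@5 c3@6, authorship .........
After op 2 (insert('f')): buffer="kfyfvasfeflyf" (len 13), cursors c1@2 c2@4 c4@8 c3@10, authorship .1.2...4.3...
After op 3 (insert('j')): buffer="kfjyfjvasfjefjlyf" (len 17), cursors c1@3 c2@6 c4@11 c3@14, authorship .11.22...44.33...
After op 4 (insert('v')): buffer="kfjvyfjvvasfjvefjvlyf" (len 21), cursors c1@4 c2@8 c4@14 c3@18, authorship .111.222...444.333...
After op 5 (move_right): buffer="kfjvyfjvvasfjvefjvlyf" (len 21), cursors c1@5 c2@9 c4@15 c3@19, authorship .111.222...444.333...
Authorship (.=original, N=cursor N): . 1 1 1 . 2 2 2 . . . 4 4 4 . 3 3 3 . . .
Index 13: author = 4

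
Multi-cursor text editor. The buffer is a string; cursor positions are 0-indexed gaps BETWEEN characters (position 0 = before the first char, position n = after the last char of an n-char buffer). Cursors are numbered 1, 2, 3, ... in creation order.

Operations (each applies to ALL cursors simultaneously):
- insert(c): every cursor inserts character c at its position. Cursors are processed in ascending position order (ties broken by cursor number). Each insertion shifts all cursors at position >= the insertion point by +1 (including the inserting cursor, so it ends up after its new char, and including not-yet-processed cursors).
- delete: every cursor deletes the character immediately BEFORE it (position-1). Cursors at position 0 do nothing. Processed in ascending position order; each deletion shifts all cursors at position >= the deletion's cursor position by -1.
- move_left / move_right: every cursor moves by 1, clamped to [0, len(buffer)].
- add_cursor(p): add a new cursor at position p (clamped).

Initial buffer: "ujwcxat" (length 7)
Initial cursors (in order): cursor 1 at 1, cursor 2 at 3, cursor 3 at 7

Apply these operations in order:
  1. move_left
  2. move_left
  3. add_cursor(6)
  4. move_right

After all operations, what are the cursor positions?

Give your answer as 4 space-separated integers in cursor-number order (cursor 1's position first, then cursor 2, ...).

After op 1 (move_left): buffer="ujwcxat" (len 7), cursors c1@0 c2@2 c3@6, authorship .......
After op 2 (move_left): buffer="ujwcxat" (len 7), cursors c1@0 c2@1 c3@5, authorship .......
After op 3 (add_cursor(6)): buffer="ujwcxat" (len 7), cursors c1@0 c2@1 c3@5 c4@6, authorship .......
After op 4 (move_right): buffer="ujwcxat" (len 7), cursors c1@1 c2@2 c3@6 c4@7, authorship .......

Answer: 1 2 6 7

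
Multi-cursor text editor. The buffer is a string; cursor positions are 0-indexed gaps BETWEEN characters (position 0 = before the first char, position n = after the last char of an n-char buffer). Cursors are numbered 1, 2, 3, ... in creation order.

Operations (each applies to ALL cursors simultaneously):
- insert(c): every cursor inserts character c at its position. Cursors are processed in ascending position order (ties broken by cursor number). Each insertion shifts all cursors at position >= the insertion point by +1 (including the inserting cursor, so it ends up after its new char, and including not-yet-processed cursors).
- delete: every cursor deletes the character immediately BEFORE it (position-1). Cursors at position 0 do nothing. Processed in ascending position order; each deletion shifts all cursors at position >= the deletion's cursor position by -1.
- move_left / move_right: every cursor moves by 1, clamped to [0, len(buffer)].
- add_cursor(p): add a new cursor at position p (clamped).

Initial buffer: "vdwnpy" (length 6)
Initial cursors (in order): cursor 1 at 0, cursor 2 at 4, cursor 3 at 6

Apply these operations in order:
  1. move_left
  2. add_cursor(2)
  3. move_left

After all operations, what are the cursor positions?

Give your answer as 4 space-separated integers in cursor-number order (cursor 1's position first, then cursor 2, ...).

Answer: 0 2 4 1

Derivation:
After op 1 (move_left): buffer="vdwnpy" (len 6), cursors c1@0 c2@3 c3@5, authorship ......
After op 2 (add_cursor(2)): buffer="vdwnpy" (len 6), cursors c1@0 c4@2 c2@3 c3@5, authorship ......
After op 3 (move_left): buffer="vdwnpy" (len 6), cursors c1@0 c4@1 c2@2 c3@4, authorship ......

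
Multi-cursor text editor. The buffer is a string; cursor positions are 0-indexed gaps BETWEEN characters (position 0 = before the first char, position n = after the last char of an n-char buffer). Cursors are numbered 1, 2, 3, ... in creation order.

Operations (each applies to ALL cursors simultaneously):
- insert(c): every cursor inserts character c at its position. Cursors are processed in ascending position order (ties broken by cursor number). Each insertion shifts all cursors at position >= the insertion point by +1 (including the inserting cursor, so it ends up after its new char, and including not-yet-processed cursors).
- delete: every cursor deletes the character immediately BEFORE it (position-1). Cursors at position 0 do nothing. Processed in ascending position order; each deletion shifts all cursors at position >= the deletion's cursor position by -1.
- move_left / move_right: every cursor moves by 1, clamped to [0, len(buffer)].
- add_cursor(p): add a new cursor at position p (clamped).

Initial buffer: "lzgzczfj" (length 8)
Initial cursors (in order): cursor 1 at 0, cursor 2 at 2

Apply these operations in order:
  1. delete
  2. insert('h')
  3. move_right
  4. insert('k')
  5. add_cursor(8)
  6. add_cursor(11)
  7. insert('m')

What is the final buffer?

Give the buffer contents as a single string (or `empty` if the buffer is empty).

After op 1 (delete): buffer="lgzczfj" (len 7), cursors c1@0 c2@1, authorship .......
After op 2 (insert('h')): buffer="hlhgzczfj" (len 9), cursors c1@1 c2@3, authorship 1.2......
After op 3 (move_right): buffer="hlhgzczfj" (len 9), cursors c1@2 c2@4, authorship 1.2......
After op 4 (insert('k')): buffer="hlkhgkzczfj" (len 11), cursors c1@3 c2@6, authorship 1.12.2.....
After op 5 (add_cursor(8)): buffer="hlkhgkzczfj" (len 11), cursors c1@3 c2@6 c3@8, authorship 1.12.2.....
After op 6 (add_cursor(11)): buffer="hlkhgkzczfj" (len 11), cursors c1@3 c2@6 c3@8 c4@11, authorship 1.12.2.....
After op 7 (insert('m')): buffer="hlkmhgkmzcmzfjm" (len 15), cursors c1@4 c2@8 c3@11 c4@15, authorship 1.112.22..3...4

Answer: hlkmhgkmzcmzfjm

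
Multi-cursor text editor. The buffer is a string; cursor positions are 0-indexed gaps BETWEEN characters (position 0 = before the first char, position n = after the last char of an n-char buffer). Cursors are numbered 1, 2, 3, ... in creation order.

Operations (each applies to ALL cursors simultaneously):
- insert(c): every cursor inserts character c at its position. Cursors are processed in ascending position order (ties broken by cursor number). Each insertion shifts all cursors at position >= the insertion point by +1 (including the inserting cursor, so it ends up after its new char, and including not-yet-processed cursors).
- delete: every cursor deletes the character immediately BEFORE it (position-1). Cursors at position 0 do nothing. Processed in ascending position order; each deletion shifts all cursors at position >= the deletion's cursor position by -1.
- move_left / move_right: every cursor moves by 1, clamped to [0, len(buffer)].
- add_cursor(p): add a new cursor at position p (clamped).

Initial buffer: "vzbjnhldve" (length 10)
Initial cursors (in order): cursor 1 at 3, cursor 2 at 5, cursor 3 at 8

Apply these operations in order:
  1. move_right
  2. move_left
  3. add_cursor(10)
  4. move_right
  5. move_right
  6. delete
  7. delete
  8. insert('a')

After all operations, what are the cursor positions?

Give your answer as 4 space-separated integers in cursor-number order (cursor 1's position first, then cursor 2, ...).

After op 1 (move_right): buffer="vzbjnhldve" (len 10), cursors c1@4 c2@6 c3@9, authorship ..........
After op 2 (move_left): buffer="vzbjnhldve" (len 10), cursors c1@3 c2@5 c3@8, authorship ..........
After op 3 (add_cursor(10)): buffer="vzbjnhldve" (len 10), cursors c1@3 c2@5 c3@8 c4@10, authorship ..........
After op 4 (move_right): buffer="vzbjnhldve" (len 10), cursors c1@4 c2@6 c3@9 c4@10, authorship ..........
After op 5 (move_right): buffer="vzbjnhldve" (len 10), cursors c1@5 c2@7 c3@10 c4@10, authorship ..........
After op 6 (delete): buffer="vzbjhd" (len 6), cursors c1@4 c2@5 c3@6 c4@6, authorship ......
After op 7 (delete): buffer="vz" (len 2), cursors c1@2 c2@2 c3@2 c4@2, authorship ..
After op 8 (insert('a')): buffer="vzaaaa" (len 6), cursors c1@6 c2@6 c3@6 c4@6, authorship ..1234

Answer: 6 6 6 6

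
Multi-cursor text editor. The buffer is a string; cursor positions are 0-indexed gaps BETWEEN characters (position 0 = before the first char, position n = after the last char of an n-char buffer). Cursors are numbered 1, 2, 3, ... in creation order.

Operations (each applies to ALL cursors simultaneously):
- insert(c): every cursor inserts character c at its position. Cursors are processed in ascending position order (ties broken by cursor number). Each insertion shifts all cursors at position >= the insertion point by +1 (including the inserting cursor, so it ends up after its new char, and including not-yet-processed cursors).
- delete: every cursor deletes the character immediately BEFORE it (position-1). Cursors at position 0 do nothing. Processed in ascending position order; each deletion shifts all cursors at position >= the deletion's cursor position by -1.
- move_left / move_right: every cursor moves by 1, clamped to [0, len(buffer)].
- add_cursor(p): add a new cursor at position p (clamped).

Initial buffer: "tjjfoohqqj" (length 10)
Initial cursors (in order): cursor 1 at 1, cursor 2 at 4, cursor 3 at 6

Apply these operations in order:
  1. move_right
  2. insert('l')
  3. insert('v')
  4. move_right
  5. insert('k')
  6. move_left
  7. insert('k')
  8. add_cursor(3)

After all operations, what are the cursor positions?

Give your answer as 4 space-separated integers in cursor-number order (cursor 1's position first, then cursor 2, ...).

Answer: 6 13 19 3

Derivation:
After op 1 (move_right): buffer="tjjfoohqqj" (len 10), cursors c1@2 c2@5 c3@7, authorship ..........
After op 2 (insert('l')): buffer="tjljfolohlqqj" (len 13), cursors c1@3 c2@7 c3@10, authorship ..1...2..3...
After op 3 (insert('v')): buffer="tjlvjfolvohlvqqj" (len 16), cursors c1@4 c2@9 c3@13, authorship ..11...22..33...
After op 4 (move_right): buffer="tjlvjfolvohlvqqj" (len 16), cursors c1@5 c2@10 c3@14, authorship ..11...22..33...
After op 5 (insert('k')): buffer="tjlvjkfolvokhlvqkqj" (len 19), cursors c1@6 c2@12 c3@17, authorship ..11.1..22.2.33.3..
After op 6 (move_left): buffer="tjlvjkfolvokhlvqkqj" (len 19), cursors c1@5 c2@11 c3@16, authorship ..11.1..22.2.33.3..
After op 7 (insert('k')): buffer="tjlvjkkfolvokkhlvqkkqj" (len 22), cursors c1@6 c2@13 c3@19, authorship ..11.11..22.22.33.33..
After op 8 (add_cursor(3)): buffer="tjlvjkkfolvokkhlvqkkqj" (len 22), cursors c4@3 c1@6 c2@13 c3@19, authorship ..11.11..22.22.33.33..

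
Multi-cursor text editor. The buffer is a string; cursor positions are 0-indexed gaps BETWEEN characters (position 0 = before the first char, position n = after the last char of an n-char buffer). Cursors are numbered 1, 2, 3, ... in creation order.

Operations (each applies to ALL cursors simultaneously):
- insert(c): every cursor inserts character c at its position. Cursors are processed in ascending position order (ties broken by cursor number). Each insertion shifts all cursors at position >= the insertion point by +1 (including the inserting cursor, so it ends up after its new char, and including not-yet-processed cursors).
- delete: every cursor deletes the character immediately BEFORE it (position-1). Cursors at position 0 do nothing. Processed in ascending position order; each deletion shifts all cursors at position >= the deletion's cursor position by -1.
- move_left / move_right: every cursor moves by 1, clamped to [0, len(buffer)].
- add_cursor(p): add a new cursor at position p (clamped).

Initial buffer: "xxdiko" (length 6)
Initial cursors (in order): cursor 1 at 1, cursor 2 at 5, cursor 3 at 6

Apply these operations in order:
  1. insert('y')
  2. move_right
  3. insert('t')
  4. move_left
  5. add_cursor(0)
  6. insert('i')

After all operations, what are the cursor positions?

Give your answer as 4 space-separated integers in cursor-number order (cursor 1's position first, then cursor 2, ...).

After op 1 (insert('y')): buffer="xyxdikyoy" (len 9), cursors c1@2 c2@7 c3@9, authorship .1....2.3
After op 2 (move_right): buffer="xyxdikyoy" (len 9), cursors c1@3 c2@8 c3@9, authorship .1....2.3
After op 3 (insert('t')): buffer="xyxtdikyotyt" (len 12), cursors c1@4 c2@10 c3@12, authorship .1.1...2.233
After op 4 (move_left): buffer="xyxtdikyotyt" (len 12), cursors c1@3 c2@9 c3@11, authorship .1.1...2.233
After op 5 (add_cursor(0)): buffer="xyxtdikyotyt" (len 12), cursors c4@0 c1@3 c2@9 c3@11, authorship .1.1...2.233
After op 6 (insert('i')): buffer="ixyxitdikyoityit" (len 16), cursors c4@1 c1@5 c2@12 c3@15, authorship 4.1.11...2.22333

Answer: 5 12 15 1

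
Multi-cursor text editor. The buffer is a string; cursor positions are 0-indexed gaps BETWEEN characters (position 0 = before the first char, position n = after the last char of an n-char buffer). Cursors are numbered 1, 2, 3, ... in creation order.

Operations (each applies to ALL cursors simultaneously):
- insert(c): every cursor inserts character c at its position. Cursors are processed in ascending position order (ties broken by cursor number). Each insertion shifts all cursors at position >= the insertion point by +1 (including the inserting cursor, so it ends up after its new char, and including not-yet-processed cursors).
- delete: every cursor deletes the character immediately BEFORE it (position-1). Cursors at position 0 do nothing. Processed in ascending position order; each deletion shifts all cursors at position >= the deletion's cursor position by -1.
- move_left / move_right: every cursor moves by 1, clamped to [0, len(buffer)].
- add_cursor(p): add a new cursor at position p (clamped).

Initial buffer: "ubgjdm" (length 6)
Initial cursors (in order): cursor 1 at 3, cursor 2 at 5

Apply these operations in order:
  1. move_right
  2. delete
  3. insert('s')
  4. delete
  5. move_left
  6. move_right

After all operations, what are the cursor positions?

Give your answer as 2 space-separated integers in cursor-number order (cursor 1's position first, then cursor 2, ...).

After op 1 (move_right): buffer="ubgjdm" (len 6), cursors c1@4 c2@6, authorship ......
After op 2 (delete): buffer="ubgd" (len 4), cursors c1@3 c2@4, authorship ....
After op 3 (insert('s')): buffer="ubgsds" (len 6), cursors c1@4 c2@6, authorship ...1.2
After op 4 (delete): buffer="ubgd" (len 4), cursors c1@3 c2@4, authorship ....
After op 5 (move_left): buffer="ubgd" (len 4), cursors c1@2 c2@3, authorship ....
After op 6 (move_right): buffer="ubgd" (len 4), cursors c1@3 c2@4, authorship ....

Answer: 3 4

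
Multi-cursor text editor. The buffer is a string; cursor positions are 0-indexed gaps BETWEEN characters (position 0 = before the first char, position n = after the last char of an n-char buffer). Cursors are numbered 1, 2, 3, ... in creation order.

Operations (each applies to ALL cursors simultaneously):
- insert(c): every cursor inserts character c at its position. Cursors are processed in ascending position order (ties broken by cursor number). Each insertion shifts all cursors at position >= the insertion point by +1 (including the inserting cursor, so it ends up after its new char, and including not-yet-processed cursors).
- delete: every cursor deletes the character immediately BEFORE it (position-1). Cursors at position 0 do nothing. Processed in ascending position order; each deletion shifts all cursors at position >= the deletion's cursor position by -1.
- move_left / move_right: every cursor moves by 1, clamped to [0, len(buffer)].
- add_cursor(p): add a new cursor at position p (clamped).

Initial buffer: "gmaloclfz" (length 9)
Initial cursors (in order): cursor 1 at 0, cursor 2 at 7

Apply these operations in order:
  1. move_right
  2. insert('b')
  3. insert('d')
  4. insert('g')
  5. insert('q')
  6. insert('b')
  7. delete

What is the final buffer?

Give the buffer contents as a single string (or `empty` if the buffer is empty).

After op 1 (move_right): buffer="gmaloclfz" (len 9), cursors c1@1 c2@8, authorship .........
After op 2 (insert('b')): buffer="gbmaloclfbz" (len 11), cursors c1@2 c2@10, authorship .1.......2.
After op 3 (insert('d')): buffer="gbdmaloclfbdz" (len 13), cursors c1@3 c2@12, authorship .11.......22.
After op 4 (insert('g')): buffer="gbdgmaloclfbdgz" (len 15), cursors c1@4 c2@14, authorship .111.......222.
After op 5 (insert('q')): buffer="gbdgqmaloclfbdgqz" (len 17), cursors c1@5 c2@16, authorship .1111.......2222.
After op 6 (insert('b')): buffer="gbdgqbmaloclfbdgqbz" (len 19), cursors c1@6 c2@18, authorship .11111.......22222.
After op 7 (delete): buffer="gbdgqmaloclfbdgqz" (len 17), cursors c1@5 c2@16, authorship .1111.......2222.

Answer: gbdgqmaloclfbdgqz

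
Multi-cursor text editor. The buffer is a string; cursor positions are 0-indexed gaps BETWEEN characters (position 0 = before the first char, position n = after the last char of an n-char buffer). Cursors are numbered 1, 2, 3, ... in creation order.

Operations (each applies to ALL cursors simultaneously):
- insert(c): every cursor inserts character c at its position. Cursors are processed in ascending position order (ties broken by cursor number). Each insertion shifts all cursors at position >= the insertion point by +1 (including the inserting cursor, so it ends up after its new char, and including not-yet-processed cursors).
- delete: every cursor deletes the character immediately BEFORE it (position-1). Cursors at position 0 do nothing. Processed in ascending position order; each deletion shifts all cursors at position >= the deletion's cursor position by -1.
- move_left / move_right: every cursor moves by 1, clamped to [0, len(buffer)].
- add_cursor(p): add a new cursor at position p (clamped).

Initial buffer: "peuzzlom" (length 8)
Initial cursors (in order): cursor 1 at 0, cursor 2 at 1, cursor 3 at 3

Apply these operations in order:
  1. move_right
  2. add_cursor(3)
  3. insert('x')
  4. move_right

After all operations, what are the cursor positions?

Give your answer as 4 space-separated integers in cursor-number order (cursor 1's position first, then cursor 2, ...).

Answer: 3 5 9 7

Derivation:
After op 1 (move_right): buffer="peuzzlom" (len 8), cursors c1@1 c2@2 c3@4, authorship ........
After op 2 (add_cursor(3)): buffer="peuzzlom" (len 8), cursors c1@1 c2@2 c4@3 c3@4, authorship ........
After op 3 (insert('x')): buffer="pxexuxzxzlom" (len 12), cursors c1@2 c2@4 c4@6 c3@8, authorship .1.2.4.3....
After op 4 (move_right): buffer="pxexuxzxzlom" (len 12), cursors c1@3 c2@5 c4@7 c3@9, authorship .1.2.4.3....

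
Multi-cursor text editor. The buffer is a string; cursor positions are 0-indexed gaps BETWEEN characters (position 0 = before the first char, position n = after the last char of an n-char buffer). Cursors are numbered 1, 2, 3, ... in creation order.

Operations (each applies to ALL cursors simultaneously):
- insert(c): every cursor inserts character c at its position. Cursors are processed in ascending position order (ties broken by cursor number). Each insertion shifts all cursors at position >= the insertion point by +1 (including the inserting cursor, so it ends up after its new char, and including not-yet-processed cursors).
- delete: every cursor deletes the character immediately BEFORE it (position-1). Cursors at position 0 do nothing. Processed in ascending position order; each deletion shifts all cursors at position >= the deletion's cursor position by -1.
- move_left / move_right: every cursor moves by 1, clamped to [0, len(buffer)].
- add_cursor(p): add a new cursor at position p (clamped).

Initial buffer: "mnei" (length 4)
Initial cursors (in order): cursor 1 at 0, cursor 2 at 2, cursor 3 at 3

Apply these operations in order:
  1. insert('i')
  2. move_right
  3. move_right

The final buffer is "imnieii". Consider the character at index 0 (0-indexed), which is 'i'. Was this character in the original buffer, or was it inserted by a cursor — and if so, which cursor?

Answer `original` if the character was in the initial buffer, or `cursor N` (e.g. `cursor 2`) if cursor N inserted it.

After op 1 (insert('i')): buffer="imnieii" (len 7), cursors c1@1 c2@4 c3@6, authorship 1..2.3.
After op 2 (move_right): buffer="imnieii" (len 7), cursors c1@2 c2@5 c3@7, authorship 1..2.3.
After op 3 (move_right): buffer="imnieii" (len 7), cursors c1@3 c2@6 c3@7, authorship 1..2.3.
Authorship (.=original, N=cursor N): 1 . . 2 . 3 .
Index 0: author = 1

Answer: cursor 1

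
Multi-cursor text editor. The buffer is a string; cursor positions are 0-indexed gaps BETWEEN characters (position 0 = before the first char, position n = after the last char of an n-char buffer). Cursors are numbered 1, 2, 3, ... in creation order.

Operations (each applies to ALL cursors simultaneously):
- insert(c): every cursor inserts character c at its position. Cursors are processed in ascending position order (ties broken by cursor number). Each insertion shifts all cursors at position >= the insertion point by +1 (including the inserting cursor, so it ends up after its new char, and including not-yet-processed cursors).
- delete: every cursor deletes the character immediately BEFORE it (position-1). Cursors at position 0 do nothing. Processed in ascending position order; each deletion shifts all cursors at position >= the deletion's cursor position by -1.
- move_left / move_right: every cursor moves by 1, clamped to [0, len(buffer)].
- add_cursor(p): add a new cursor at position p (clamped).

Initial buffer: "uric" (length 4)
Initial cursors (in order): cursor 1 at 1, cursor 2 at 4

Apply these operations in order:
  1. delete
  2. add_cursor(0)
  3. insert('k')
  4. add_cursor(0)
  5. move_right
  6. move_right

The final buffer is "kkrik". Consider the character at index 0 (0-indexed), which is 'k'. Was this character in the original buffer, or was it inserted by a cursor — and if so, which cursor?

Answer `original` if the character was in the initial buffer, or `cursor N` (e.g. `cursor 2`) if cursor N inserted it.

Answer: cursor 1

Derivation:
After op 1 (delete): buffer="ri" (len 2), cursors c1@0 c2@2, authorship ..
After op 2 (add_cursor(0)): buffer="ri" (len 2), cursors c1@0 c3@0 c2@2, authorship ..
After op 3 (insert('k')): buffer="kkrik" (len 5), cursors c1@2 c3@2 c2@5, authorship 13..2
After op 4 (add_cursor(0)): buffer="kkrik" (len 5), cursors c4@0 c1@2 c3@2 c2@5, authorship 13..2
After op 5 (move_right): buffer="kkrik" (len 5), cursors c4@1 c1@3 c3@3 c2@5, authorship 13..2
After op 6 (move_right): buffer="kkrik" (len 5), cursors c4@2 c1@4 c3@4 c2@5, authorship 13..2
Authorship (.=original, N=cursor N): 1 3 . . 2
Index 0: author = 1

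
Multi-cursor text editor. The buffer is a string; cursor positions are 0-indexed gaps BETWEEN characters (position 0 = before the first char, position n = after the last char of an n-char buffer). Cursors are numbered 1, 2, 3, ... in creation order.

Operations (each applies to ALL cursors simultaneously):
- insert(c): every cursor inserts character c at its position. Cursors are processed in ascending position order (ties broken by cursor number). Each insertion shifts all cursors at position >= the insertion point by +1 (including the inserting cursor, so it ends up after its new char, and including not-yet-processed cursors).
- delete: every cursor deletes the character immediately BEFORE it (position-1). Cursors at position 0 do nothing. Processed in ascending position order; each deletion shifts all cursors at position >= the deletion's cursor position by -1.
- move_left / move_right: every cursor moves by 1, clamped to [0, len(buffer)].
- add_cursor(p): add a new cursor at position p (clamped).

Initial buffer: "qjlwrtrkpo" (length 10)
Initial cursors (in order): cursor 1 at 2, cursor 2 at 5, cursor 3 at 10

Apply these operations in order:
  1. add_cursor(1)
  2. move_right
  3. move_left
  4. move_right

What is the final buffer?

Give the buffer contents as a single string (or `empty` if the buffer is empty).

After op 1 (add_cursor(1)): buffer="qjlwrtrkpo" (len 10), cursors c4@1 c1@2 c2@5 c3@10, authorship ..........
After op 2 (move_right): buffer="qjlwrtrkpo" (len 10), cursors c4@2 c1@3 c2@6 c3@10, authorship ..........
After op 3 (move_left): buffer="qjlwrtrkpo" (len 10), cursors c4@1 c1@2 c2@5 c3@9, authorship ..........
After op 4 (move_right): buffer="qjlwrtrkpo" (len 10), cursors c4@2 c1@3 c2@6 c3@10, authorship ..........

Answer: qjlwrtrkpo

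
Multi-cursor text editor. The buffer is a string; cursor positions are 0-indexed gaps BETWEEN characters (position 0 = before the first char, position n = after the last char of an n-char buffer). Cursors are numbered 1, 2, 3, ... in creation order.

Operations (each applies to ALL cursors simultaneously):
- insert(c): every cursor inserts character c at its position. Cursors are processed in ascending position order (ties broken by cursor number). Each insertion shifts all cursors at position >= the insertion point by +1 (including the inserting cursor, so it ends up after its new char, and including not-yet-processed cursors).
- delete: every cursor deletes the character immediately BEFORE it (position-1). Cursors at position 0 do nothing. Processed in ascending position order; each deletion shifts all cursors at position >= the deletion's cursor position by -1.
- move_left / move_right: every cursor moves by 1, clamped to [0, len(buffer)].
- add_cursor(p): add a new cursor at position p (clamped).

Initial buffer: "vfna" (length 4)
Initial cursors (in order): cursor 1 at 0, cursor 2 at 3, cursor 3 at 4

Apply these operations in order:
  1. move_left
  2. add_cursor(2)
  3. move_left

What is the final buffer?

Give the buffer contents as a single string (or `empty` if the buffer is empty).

After op 1 (move_left): buffer="vfna" (len 4), cursors c1@0 c2@2 c3@3, authorship ....
After op 2 (add_cursor(2)): buffer="vfna" (len 4), cursors c1@0 c2@2 c4@2 c3@3, authorship ....
After op 3 (move_left): buffer="vfna" (len 4), cursors c1@0 c2@1 c4@1 c3@2, authorship ....

Answer: vfna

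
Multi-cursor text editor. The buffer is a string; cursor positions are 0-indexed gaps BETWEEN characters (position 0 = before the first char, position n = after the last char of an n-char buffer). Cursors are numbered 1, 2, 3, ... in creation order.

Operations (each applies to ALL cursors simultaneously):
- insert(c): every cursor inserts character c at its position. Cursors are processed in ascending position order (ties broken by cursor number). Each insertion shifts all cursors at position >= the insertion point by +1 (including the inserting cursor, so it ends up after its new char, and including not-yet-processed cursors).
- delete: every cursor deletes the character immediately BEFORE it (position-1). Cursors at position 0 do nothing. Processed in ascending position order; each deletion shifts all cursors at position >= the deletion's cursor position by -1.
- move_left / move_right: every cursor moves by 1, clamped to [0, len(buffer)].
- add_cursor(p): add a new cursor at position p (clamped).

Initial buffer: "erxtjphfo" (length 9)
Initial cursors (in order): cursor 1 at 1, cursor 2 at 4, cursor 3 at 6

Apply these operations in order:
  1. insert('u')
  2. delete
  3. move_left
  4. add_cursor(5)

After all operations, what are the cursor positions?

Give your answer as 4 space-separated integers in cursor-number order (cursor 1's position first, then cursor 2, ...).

After op 1 (insert('u')): buffer="eurxtujpuhfo" (len 12), cursors c1@2 c2@6 c3@9, authorship .1...2..3...
After op 2 (delete): buffer="erxtjphfo" (len 9), cursors c1@1 c2@4 c3@6, authorship .........
After op 3 (move_left): buffer="erxtjphfo" (len 9), cursors c1@0 c2@3 c3@5, authorship .........
After op 4 (add_cursor(5)): buffer="erxtjphfo" (len 9), cursors c1@0 c2@3 c3@5 c4@5, authorship .........

Answer: 0 3 5 5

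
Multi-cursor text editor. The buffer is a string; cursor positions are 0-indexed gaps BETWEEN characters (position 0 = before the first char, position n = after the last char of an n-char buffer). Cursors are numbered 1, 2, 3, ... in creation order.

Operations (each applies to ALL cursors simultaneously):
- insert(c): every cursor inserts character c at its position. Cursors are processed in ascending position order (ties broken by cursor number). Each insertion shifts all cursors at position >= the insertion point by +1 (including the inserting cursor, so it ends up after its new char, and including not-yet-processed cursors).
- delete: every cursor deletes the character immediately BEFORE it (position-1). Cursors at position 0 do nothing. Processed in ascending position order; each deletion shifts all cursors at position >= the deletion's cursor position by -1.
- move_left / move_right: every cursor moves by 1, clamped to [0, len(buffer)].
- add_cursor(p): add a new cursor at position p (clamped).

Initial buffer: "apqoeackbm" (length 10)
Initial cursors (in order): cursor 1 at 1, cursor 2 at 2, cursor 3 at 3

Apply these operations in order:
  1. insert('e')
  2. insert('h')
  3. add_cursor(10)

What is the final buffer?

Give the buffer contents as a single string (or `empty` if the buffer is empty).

After op 1 (insert('e')): buffer="aepeqeoeackbm" (len 13), cursors c1@2 c2@4 c3@6, authorship .1.2.3.......
After op 2 (insert('h')): buffer="aehpehqehoeackbm" (len 16), cursors c1@3 c2@6 c3@9, authorship .11.22.33.......
After op 3 (add_cursor(10)): buffer="aehpehqehoeackbm" (len 16), cursors c1@3 c2@6 c3@9 c4@10, authorship .11.22.33.......

Answer: aehpehqehoeackbm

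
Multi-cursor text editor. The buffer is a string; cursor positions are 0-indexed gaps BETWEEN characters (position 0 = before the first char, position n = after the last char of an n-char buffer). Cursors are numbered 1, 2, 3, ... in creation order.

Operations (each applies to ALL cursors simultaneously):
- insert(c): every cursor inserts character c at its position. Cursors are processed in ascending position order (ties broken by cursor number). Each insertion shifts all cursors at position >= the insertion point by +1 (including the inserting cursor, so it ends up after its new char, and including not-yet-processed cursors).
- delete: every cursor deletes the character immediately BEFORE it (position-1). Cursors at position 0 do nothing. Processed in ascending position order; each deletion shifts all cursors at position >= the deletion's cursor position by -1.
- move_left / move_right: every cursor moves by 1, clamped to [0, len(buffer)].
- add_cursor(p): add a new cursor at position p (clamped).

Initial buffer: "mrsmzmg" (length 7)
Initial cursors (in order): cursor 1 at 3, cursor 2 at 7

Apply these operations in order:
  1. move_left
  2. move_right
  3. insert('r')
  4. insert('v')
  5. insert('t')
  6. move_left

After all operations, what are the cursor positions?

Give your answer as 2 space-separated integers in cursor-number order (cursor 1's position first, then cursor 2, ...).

Answer: 5 12

Derivation:
After op 1 (move_left): buffer="mrsmzmg" (len 7), cursors c1@2 c2@6, authorship .......
After op 2 (move_right): buffer="mrsmzmg" (len 7), cursors c1@3 c2@7, authorship .......
After op 3 (insert('r')): buffer="mrsrmzmgr" (len 9), cursors c1@4 c2@9, authorship ...1....2
After op 4 (insert('v')): buffer="mrsrvmzmgrv" (len 11), cursors c1@5 c2@11, authorship ...11....22
After op 5 (insert('t')): buffer="mrsrvtmzmgrvt" (len 13), cursors c1@6 c2@13, authorship ...111....222
After op 6 (move_left): buffer="mrsrvtmzmgrvt" (len 13), cursors c1@5 c2@12, authorship ...111....222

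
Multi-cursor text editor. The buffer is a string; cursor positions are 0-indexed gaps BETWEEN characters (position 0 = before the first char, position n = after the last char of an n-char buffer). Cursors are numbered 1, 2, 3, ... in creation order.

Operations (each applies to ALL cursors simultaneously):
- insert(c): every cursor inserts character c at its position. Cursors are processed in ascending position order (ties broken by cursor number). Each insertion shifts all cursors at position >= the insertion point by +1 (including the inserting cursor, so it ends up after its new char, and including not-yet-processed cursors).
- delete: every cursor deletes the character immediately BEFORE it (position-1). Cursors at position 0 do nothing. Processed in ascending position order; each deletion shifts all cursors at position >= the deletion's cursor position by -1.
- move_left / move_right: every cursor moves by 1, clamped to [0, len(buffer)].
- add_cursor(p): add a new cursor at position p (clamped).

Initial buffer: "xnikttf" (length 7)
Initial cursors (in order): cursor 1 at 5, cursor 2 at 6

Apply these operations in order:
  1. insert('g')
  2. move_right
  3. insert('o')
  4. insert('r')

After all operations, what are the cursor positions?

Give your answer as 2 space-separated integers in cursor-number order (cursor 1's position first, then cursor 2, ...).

Answer: 9 13

Derivation:
After op 1 (insert('g')): buffer="xniktgtgf" (len 9), cursors c1@6 c2@8, authorship .....1.2.
After op 2 (move_right): buffer="xniktgtgf" (len 9), cursors c1@7 c2@9, authorship .....1.2.
After op 3 (insert('o')): buffer="xniktgtogfo" (len 11), cursors c1@8 c2@11, authorship .....1.12.2
After op 4 (insert('r')): buffer="xniktgtorgfor" (len 13), cursors c1@9 c2@13, authorship .....1.112.22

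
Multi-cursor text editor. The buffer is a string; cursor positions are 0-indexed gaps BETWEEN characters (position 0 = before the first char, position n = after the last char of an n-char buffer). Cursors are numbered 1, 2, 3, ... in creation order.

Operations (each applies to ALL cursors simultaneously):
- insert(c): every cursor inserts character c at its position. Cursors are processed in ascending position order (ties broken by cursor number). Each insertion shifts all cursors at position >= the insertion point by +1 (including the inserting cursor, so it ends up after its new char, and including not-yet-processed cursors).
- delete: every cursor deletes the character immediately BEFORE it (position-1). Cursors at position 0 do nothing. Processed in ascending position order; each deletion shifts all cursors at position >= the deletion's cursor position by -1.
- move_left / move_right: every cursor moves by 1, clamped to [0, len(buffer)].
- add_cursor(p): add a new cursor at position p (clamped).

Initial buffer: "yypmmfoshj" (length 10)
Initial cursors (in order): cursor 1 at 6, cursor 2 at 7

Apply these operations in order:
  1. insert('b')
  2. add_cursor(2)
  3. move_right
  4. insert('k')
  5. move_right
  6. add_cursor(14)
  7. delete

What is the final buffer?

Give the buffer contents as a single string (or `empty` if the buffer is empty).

Answer: yypkmfboksj

Derivation:
After op 1 (insert('b')): buffer="yypmmfbobshj" (len 12), cursors c1@7 c2@9, authorship ......1.2...
After op 2 (add_cursor(2)): buffer="yypmmfbobshj" (len 12), cursors c3@2 c1@7 c2@9, authorship ......1.2...
After op 3 (move_right): buffer="yypmmfbobshj" (len 12), cursors c3@3 c1@8 c2@10, authorship ......1.2...
After op 4 (insert('k')): buffer="yypkmmfbokbskhj" (len 15), cursors c3@4 c1@10 c2@13, authorship ...3...1.12.2..
After op 5 (move_right): buffer="yypkmmfbokbskhj" (len 15), cursors c3@5 c1@11 c2@14, authorship ...3...1.12.2..
After op 6 (add_cursor(14)): buffer="yypkmmfbokbskhj" (len 15), cursors c3@5 c1@11 c2@14 c4@14, authorship ...3...1.12.2..
After op 7 (delete): buffer="yypkmfboksj" (len 11), cursors c3@4 c1@9 c2@10 c4@10, authorship ...3..1.1..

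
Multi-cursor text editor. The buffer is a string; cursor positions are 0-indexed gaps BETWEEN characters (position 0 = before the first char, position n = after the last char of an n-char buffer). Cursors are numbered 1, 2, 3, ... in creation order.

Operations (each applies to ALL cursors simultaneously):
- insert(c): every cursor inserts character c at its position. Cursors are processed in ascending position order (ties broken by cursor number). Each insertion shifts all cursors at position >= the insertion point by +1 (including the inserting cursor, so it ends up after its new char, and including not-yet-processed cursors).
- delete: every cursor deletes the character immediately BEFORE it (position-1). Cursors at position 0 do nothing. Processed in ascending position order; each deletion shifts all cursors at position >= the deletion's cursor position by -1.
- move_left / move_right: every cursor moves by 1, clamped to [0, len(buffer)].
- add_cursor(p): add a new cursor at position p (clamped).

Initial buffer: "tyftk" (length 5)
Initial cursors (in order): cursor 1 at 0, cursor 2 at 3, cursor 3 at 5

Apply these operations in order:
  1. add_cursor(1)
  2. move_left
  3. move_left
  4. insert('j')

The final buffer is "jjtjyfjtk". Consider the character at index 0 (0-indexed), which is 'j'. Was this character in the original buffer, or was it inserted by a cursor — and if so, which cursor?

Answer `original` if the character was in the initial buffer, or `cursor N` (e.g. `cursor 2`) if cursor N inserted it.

After op 1 (add_cursor(1)): buffer="tyftk" (len 5), cursors c1@0 c4@1 c2@3 c3@5, authorship .....
After op 2 (move_left): buffer="tyftk" (len 5), cursors c1@0 c4@0 c2@2 c3@4, authorship .....
After op 3 (move_left): buffer="tyftk" (len 5), cursors c1@0 c4@0 c2@1 c3@3, authorship .....
After op 4 (insert('j')): buffer="jjtjyfjtk" (len 9), cursors c1@2 c4@2 c2@4 c3@7, authorship 14.2..3..
Authorship (.=original, N=cursor N): 1 4 . 2 . . 3 . .
Index 0: author = 1

Answer: cursor 1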